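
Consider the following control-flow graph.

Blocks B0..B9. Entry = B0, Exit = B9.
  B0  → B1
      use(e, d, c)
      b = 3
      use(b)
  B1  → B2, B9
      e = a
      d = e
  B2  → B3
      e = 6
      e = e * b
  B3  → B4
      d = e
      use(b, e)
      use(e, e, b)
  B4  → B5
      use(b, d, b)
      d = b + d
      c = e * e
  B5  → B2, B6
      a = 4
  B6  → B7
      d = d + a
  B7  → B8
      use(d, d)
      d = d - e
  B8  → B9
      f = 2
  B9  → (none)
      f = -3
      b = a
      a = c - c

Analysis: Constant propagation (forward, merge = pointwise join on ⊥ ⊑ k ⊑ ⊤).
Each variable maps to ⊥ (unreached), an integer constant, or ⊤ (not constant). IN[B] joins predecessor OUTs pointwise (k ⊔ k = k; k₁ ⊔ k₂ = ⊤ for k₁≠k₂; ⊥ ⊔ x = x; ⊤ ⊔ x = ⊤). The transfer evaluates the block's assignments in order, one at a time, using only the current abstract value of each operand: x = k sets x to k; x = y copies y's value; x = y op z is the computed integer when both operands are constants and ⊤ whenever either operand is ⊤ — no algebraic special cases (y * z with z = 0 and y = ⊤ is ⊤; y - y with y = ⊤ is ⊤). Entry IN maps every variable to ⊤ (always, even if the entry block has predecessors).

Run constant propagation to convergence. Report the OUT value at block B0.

Converged values:
  B0:   IN=(all ⊤)   OUT={b:3; rest ⊤}
  B1:   IN={b:3; rest ⊤}   OUT={b:3; rest ⊤}
  B2:   IN={b:3; rest ⊤}   OUT={b:3, e:18; rest ⊤}
  B3:   IN={b:3, e:18; rest ⊤}   OUT={b:3, d:18, e:18; rest ⊤}
  B4:   IN={b:3, d:18, e:18; rest ⊤}   OUT={b:3, c:324, d:21, e:18; rest ⊤}
  B5:   IN={b:3, c:324, d:21, e:18; rest ⊤}   OUT={a:4, b:3, c:324, d:21, e:18; rest ⊤}
  B6:   IN={a:4, b:3, c:324, d:21, e:18; rest ⊤}   OUT={a:4, b:3, c:324, d:25, e:18; rest ⊤}
  B7:   IN={a:4, b:3, c:324, d:25, e:18; rest ⊤}   OUT={a:4, b:3, c:324, d:7, e:18; rest ⊤}
  B8:   IN={a:4, b:3, c:324, d:7, e:18; rest ⊤}   OUT={a:4, b:3, c:324, d:7, e:18, f:2; rest ⊤}
  B9:   IN={b:3; rest ⊤}   OUT={f:-3; rest ⊤}

B0 is the boundary node: IN[B0] = {a: ⊤, b: ⊤, c: ⊤, d: ⊤, e: ⊤, f: ⊤}
Applying B0's transfer function to that IN value gives OUT[B0] (row B0 above).

Answer: {a: ⊤, b: 3, c: ⊤, d: ⊤, e: ⊤, f: ⊤}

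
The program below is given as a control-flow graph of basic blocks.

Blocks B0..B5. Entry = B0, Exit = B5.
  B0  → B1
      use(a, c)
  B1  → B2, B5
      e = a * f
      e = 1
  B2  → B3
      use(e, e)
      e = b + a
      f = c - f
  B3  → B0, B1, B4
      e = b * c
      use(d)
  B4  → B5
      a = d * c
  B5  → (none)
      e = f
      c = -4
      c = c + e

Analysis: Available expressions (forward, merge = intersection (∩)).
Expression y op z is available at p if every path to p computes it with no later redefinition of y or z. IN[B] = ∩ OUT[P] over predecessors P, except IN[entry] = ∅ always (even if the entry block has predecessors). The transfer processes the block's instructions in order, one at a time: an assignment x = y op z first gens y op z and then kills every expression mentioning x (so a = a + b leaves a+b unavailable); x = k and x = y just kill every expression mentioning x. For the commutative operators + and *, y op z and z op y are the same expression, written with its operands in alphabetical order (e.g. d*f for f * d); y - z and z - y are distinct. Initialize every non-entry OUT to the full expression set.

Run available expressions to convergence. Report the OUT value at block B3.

Converged values:
  B0:   IN={}   OUT={}
  B1:   IN={}   OUT={a*f}
  B2:   IN={a*f}   OUT={a+b}
  B3:   IN={a+b}   OUT={a+b, b*c}
  B4:   IN={a+b, b*c}   OUT={b*c, c*d}
  B5:   IN={}   OUT={}

Merge at B3: IN[B3] = OUT[B2] = {a+b}
Applying B3's transfer function to that IN value gives OUT[B3] (row B3 above).

Answer: {a+b, b*c}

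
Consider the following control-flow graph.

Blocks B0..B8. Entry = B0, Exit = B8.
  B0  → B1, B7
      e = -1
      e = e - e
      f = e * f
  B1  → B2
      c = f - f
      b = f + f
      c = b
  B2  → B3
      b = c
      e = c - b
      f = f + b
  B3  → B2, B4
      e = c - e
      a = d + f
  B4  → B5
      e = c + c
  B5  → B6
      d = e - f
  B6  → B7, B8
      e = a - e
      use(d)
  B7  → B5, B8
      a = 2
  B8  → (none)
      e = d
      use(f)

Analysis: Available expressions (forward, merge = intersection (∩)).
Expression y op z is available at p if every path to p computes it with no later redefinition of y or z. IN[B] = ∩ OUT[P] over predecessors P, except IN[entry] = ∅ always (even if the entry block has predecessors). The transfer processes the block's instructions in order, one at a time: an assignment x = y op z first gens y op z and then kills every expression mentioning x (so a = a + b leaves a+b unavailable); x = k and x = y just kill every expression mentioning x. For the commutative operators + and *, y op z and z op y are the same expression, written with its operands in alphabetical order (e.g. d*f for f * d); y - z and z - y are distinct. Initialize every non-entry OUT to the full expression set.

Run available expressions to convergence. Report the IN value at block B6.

Converged values:
  B0:   IN={}   OUT={}
  B1:   IN={}   OUT={f+f, f-f}
  B2:   IN={}   OUT={c-b}
  B3:   IN={c-b}   OUT={c-b, d+f}
  B4:   IN={c-b, d+f}   OUT={c+c, c-b, d+f}
  B5:   IN={}   OUT={e-f}
  B6:   IN={e-f}   OUT={}
  B7:   IN={}   OUT={}
  B8:   IN={}   OUT={}

Merge at B6: IN[B6] = OUT[B5] = {e-f}

Answer: {e-f}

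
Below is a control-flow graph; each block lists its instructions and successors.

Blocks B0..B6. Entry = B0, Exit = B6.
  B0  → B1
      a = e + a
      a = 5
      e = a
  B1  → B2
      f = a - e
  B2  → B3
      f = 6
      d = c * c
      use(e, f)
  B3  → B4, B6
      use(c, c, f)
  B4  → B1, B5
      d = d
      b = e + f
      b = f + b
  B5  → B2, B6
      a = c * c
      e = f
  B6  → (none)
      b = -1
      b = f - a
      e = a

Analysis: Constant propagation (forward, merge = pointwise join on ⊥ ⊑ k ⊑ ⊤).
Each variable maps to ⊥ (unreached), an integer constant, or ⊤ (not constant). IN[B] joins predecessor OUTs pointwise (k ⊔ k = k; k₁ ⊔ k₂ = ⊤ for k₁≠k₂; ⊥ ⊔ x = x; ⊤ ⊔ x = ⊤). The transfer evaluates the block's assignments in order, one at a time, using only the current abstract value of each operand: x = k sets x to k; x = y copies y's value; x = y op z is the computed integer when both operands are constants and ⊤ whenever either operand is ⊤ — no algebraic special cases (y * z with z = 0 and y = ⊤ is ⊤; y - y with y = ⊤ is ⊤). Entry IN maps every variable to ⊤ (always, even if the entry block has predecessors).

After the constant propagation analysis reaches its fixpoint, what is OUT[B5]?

Per-block solution:
  B0: | IN=(all ⊤) | OUT={a:5, e:5; rest ⊤}
  B1: | IN=(all ⊤) | OUT=(all ⊤)
  B2: | IN=(all ⊤) | OUT={f:6; rest ⊤}
  B3: | IN={f:6; rest ⊤} | OUT={f:6; rest ⊤}
  B4: | IN={f:6; rest ⊤} | OUT={f:6; rest ⊤}
  B5: | IN={f:6; rest ⊤} | OUT={e:6, f:6; rest ⊤}
  B6: | IN={f:6; rest ⊤} | OUT={f:6; rest ⊤}

Merge at B5: IN[B5] = OUT[B4] = {a: ⊤, b: ⊤, c: ⊤, d: ⊤, e: ⊤, f: 6}
Applying B5's transfer function to that IN value gives OUT[B5] (row B5 above).

Answer: {a: ⊤, b: ⊤, c: ⊤, d: ⊤, e: 6, f: 6}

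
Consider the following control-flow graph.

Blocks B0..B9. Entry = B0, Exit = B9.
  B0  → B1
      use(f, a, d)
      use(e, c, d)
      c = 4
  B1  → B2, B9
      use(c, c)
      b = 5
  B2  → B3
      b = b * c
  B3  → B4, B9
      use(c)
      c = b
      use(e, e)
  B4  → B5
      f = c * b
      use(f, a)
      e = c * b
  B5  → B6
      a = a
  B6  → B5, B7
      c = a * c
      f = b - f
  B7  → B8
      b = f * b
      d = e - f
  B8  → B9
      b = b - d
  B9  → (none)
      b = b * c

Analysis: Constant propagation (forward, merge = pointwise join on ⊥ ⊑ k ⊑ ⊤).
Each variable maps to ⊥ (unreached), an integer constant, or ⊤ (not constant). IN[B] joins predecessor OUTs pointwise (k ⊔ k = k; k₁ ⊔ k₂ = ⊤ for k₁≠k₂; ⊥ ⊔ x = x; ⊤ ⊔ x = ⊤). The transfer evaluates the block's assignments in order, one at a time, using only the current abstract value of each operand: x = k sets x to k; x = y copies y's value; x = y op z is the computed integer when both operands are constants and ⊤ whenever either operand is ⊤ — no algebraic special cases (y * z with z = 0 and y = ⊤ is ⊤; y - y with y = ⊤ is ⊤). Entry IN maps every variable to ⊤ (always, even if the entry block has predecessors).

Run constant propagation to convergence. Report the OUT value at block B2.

Answer: {a: ⊤, b: 20, c: 4, d: ⊤, e: ⊤, f: ⊤}

Derivation:
Fixpoint table:
  B0:   IN=(all ⊤)   OUT={c:4; rest ⊤}
  B1:   IN={c:4; rest ⊤}   OUT={b:5, c:4; rest ⊤}
  B2:   IN={b:5, c:4; rest ⊤}   OUT={b:20, c:4; rest ⊤}
  B3:   IN={b:20, c:4; rest ⊤}   OUT={b:20, c:20; rest ⊤}
  B4:   IN={b:20, c:20; rest ⊤}   OUT={b:20, c:20, e:400, f:400; rest ⊤}
  B5:   IN={b:20, e:400; rest ⊤}   OUT={b:20, e:400; rest ⊤}
  B6:   IN={b:20, e:400; rest ⊤}   OUT={b:20, e:400; rest ⊤}
  B7:   IN={b:20, e:400; rest ⊤}   OUT={e:400; rest ⊤}
  B8:   IN={e:400; rest ⊤}   OUT={e:400; rest ⊤}
  B9:   IN=(all ⊤)   OUT=(all ⊤)

Merge at B2: IN[B2] = OUT[B1] = {a: ⊤, b: 5, c: 4, d: ⊤, e: ⊤, f: ⊤}
Applying B2's transfer function to that IN value gives OUT[B2] (row B2 above).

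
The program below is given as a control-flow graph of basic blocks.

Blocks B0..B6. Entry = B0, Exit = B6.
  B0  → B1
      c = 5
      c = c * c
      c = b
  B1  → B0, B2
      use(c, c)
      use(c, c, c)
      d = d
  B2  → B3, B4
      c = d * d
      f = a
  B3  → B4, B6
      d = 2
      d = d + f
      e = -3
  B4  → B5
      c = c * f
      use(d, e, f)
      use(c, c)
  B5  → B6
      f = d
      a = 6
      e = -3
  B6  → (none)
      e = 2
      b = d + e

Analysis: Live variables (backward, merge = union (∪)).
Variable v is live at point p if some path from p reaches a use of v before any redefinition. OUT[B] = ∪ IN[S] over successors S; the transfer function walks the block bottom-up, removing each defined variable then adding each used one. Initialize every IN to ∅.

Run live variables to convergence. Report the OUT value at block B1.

Answer: {a, b, d, e}

Trace:
Converged values:
  B0: | IN={a, b, d, e} | OUT={a, b, c, d, e}
  B1: | IN={a, b, c, d, e} | OUT={a, b, d, e}
  B2: | IN={a, d, e} | OUT={c, d, e, f}
  B3: | IN={c, f} | OUT={c, d, e, f}
  B4: | IN={c, d, e, f} | OUT={d}
  B5: | IN={d} | OUT={d}
  B6: | IN={d} | OUT={}

Merge at B1: OUT[B1] = IN[B0] ⊔ IN[B2] = {a, b, d, e}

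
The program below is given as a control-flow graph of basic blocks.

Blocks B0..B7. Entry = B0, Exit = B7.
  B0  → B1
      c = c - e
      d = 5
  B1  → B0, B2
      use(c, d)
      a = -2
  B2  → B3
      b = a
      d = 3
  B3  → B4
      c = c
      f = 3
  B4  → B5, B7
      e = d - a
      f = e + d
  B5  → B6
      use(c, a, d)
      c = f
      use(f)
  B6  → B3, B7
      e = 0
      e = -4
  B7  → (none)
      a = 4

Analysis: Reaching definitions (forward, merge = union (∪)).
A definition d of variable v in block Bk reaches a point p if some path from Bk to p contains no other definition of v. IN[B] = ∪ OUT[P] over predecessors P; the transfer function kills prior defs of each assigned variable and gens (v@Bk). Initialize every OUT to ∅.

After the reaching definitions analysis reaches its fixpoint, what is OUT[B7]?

Answer: {a@B7, b@B2, c@B3, c@B5, d@B2, e@B4, e@B6, f@B4}

Trace:
Converged values:
  B0:   IN={a@B1, c@B0, d@B0}   OUT={a@B1, c@B0, d@B0}
  B1:   IN={a@B1, c@B0, d@B0}   OUT={a@B1, c@B0, d@B0}
  B2:   IN={a@B1, c@B0, d@B0}   OUT={a@B1, b@B2, c@B0, d@B2}
  B3:   IN={a@B1, b@B2, c@B0, c@B5, d@B2, e@B6, f@B4}   OUT={a@B1, b@B2, c@B3, d@B2, e@B6, f@B3}
  B4:   IN={a@B1, b@B2, c@B3, d@B2, e@B6, f@B3}   OUT={a@B1, b@B2, c@B3, d@B2, e@B4, f@B4}
  B5:   IN={a@B1, b@B2, c@B3, d@B2, e@B4, f@B4}   OUT={a@B1, b@B2, c@B5, d@B2, e@B4, f@B4}
  B6:   IN={a@B1, b@B2, c@B5, d@B2, e@B4, f@B4}   OUT={a@B1, b@B2, c@B5, d@B2, e@B6, f@B4}
  B7:   IN={a@B1, b@B2, c@B3, c@B5, d@B2, e@B4, e@B6, f@B4}   OUT={a@B7, b@B2, c@B3, c@B5, d@B2, e@B4, e@B6, f@B4}

Merge at B7: IN[B7] = OUT[B4] ⊔ OUT[B6] = {a@B1, b@B2, c@B3, c@B5, d@B2, e@B4, e@B6, f@B4}
Applying B7's transfer function to that IN value gives OUT[B7] (row B7 above).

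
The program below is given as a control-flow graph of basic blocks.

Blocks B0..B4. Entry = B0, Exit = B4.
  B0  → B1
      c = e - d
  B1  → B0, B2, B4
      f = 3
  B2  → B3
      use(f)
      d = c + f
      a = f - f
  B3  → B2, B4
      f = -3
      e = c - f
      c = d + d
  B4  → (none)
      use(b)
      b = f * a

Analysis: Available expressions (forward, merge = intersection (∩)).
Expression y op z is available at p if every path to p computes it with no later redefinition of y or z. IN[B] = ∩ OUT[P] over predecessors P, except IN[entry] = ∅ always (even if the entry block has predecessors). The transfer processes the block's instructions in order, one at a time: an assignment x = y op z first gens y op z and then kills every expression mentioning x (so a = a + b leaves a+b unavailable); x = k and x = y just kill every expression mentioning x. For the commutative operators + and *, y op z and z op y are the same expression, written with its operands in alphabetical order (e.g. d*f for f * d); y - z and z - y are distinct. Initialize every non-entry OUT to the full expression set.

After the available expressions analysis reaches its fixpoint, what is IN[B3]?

Fixpoint table:
  B0: | IN={} | OUT={e-d}
  B1: | IN={e-d} | OUT={e-d}
  B2: | IN={} | OUT={c+f, f-f}
  B3: | IN={c+f, f-f} | OUT={d+d}
  B4: | IN={} | OUT={a*f}

Merge at B3: IN[B3] = OUT[B2] = {c+f, f-f}

Answer: {c+f, f-f}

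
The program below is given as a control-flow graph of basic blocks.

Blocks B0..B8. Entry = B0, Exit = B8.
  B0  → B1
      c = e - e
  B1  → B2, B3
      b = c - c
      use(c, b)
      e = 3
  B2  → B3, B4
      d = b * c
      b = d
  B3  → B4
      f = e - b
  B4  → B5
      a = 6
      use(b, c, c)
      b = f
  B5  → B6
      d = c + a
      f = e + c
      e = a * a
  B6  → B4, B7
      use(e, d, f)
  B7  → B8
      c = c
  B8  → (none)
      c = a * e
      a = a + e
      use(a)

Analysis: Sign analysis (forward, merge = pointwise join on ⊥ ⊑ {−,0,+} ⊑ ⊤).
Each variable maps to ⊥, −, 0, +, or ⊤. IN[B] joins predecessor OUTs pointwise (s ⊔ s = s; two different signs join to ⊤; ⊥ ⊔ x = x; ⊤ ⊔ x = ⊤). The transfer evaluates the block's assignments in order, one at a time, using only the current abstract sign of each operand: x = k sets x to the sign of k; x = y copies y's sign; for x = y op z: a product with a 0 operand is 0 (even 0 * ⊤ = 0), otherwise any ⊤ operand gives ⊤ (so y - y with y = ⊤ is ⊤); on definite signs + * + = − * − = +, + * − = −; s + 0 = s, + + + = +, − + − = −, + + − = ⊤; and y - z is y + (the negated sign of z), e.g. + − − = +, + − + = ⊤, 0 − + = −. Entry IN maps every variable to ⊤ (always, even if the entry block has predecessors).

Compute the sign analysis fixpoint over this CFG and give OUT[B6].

Answer: {a: +, b: ⊤, c: ⊤, d: ⊤, e: +, f: ⊤}

Working:
Per-block solution:
  B0:  IN=(all ⊤)  OUT=(all ⊤)
  B1:  IN=(all ⊤)  OUT={e:+; rest ⊤}
  B2:  IN={e:+; rest ⊤}  OUT={e:+; rest ⊤}
  B3:  IN={e:+; rest ⊤}  OUT={e:+; rest ⊤}
  B4:  IN={e:+; rest ⊤}  OUT={a:+, e:+; rest ⊤}
  B5:  IN={a:+, e:+; rest ⊤}  OUT={a:+, e:+; rest ⊤}
  B6:  IN={a:+, e:+; rest ⊤}  OUT={a:+, e:+; rest ⊤}
  B7:  IN={a:+, e:+; rest ⊤}  OUT={a:+, e:+; rest ⊤}
  B8:  IN={a:+, e:+; rest ⊤}  OUT={a:+, c:+, e:+; rest ⊤}

Merge at B6: IN[B6] = OUT[B5] = {a: +, b: ⊤, c: ⊤, d: ⊤, e: +, f: ⊤}
Applying B6's transfer function to that IN value gives OUT[B6] (row B6 above).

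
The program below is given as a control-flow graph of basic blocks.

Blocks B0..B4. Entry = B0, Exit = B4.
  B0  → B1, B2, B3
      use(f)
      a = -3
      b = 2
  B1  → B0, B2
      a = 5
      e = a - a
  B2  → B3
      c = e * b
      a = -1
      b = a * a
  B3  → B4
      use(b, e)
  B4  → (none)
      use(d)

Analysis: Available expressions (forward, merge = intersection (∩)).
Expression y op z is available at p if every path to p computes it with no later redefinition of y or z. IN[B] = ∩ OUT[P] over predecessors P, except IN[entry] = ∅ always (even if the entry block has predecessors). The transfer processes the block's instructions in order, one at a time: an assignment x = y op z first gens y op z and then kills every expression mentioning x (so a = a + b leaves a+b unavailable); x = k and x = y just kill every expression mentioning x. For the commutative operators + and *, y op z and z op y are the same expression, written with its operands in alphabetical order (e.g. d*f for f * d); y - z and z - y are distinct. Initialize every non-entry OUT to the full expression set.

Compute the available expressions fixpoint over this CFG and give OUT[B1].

Converged values:
  B0:  IN={}  OUT={}
  B1:  IN={}  OUT={a-a}
  B2:  IN={}  OUT={a*a}
  B3:  IN={}  OUT={}
  B4:  IN={}  OUT={}

Merge at B1: IN[B1] = OUT[B0] = {}
Applying B1's transfer function to that IN value gives OUT[B1] (row B1 above).

Answer: {a-a}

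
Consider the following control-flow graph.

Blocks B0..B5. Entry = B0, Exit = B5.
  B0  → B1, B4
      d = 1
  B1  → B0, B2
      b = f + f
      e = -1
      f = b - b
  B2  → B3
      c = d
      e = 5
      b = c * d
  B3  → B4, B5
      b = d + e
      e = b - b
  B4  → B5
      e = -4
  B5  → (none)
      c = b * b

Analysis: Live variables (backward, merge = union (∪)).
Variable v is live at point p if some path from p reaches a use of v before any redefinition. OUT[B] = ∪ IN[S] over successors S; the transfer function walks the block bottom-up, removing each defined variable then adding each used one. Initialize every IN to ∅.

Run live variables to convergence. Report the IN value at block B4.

Converged values:
  B0:   IN={b, f}   OUT={b, d, f}
  B1:   IN={d, f}   OUT={b, d, f}
  B2:   IN={d}   OUT={d, e}
  B3:   IN={d, e}   OUT={b}
  B4:   IN={b}   OUT={b}
  B5:   IN={b}   OUT={}

Merge at B4: OUT[B4] = IN[B5] = {b}
Applying B4's transfer function to that OUT value gives IN[B4] (row B4 above).

Answer: {b}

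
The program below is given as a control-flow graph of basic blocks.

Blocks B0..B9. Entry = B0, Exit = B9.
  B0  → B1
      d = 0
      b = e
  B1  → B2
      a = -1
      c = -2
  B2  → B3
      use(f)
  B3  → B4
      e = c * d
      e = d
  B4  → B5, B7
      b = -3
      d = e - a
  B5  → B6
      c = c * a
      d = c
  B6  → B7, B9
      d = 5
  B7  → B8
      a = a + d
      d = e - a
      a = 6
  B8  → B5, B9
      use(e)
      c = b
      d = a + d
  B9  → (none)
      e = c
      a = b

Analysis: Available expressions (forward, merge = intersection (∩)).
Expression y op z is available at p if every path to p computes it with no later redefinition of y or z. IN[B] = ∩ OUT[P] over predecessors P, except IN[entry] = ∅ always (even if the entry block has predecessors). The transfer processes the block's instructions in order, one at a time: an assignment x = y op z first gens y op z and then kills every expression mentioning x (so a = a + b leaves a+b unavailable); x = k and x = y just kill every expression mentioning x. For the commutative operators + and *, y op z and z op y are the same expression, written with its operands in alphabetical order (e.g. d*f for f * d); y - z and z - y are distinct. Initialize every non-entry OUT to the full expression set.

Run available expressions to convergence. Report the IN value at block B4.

Per-block solution:
  B0: | IN={} | OUT={}
  B1: | IN={} | OUT={}
  B2: | IN={} | OUT={}
  B3: | IN={} | OUT={c*d}
  B4: | IN={c*d} | OUT={e-a}
  B5: | IN={} | OUT={}
  B6: | IN={} | OUT={}
  B7: | IN={} | OUT={}
  B8: | IN={} | OUT={}
  B9: | IN={} | OUT={}

Merge at B4: IN[B4] = OUT[B3] = {c*d}

Answer: {c*d}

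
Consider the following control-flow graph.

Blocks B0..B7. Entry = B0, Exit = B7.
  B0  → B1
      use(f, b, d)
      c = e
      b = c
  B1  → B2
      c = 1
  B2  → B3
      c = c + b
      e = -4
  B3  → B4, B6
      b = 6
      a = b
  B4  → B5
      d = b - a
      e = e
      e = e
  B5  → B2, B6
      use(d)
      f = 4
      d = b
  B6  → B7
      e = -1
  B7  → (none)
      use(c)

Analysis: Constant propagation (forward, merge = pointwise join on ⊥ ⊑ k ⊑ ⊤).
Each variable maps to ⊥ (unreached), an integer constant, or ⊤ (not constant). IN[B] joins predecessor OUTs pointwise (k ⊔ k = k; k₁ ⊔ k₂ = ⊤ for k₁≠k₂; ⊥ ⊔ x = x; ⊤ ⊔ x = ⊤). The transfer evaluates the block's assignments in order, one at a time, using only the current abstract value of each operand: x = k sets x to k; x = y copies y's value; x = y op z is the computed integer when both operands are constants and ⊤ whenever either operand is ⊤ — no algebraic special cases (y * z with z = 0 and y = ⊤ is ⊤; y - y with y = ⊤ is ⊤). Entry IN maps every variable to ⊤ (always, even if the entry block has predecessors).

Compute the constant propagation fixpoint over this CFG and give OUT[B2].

Answer: {a: ⊤, b: ⊤, c: ⊤, d: ⊤, e: -4, f: ⊤}

Derivation:
Converged values:
  B0:   IN=(all ⊤)   OUT=(all ⊤)
  B1:   IN=(all ⊤)   OUT={c:1; rest ⊤}
  B2:   IN=(all ⊤)   OUT={e:-4; rest ⊤}
  B3:   IN={e:-4; rest ⊤}   OUT={a:6, b:6, e:-4; rest ⊤}
  B4:   IN={a:6, b:6, e:-4; rest ⊤}   OUT={a:6, b:6, d:0, e:-4; rest ⊤}
  B5:   IN={a:6, b:6, d:0, e:-4; rest ⊤}   OUT={a:6, b:6, d:6, e:-4, f:4; rest ⊤}
  B6:   IN={a:6, b:6, e:-4; rest ⊤}   OUT={a:6, b:6, e:-1; rest ⊤}
  B7:   IN={a:6, b:6, e:-1; rest ⊤}   OUT={a:6, b:6, e:-1; rest ⊤}

Merge at B2: IN[B2] = OUT[B1] ⊔ OUT[B5] = {a: ⊤, b: ⊤, c: ⊤, d: ⊤, e: ⊤, f: ⊤}
Applying B2's transfer function to that IN value gives OUT[B2] (row B2 above).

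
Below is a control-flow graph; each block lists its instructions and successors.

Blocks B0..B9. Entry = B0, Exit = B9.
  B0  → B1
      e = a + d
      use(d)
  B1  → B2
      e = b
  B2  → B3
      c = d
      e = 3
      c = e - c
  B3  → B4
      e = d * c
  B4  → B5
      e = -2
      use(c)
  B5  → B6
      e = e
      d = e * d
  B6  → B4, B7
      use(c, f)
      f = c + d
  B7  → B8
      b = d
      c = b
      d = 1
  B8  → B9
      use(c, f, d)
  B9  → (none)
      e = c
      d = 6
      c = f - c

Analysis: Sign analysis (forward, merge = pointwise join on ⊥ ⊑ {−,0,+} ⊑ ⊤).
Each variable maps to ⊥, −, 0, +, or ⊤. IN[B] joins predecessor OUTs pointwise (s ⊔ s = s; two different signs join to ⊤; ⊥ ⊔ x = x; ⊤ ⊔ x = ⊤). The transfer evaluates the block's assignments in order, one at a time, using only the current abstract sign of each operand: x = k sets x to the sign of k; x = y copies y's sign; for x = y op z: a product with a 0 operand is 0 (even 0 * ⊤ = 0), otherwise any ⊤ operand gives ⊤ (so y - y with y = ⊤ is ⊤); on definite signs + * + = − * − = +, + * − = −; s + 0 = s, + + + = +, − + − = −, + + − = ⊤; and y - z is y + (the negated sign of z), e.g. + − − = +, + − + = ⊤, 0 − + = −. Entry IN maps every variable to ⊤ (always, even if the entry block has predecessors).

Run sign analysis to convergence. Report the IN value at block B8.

Answer: {a: ⊤, b: ⊤, c: ⊤, d: +, e: -, f: ⊤}

Working:
Converged values:
  B0:  IN=(all ⊤)  OUT=(all ⊤)
  B1:  IN=(all ⊤)  OUT=(all ⊤)
  B2:  IN=(all ⊤)  OUT={e:+; rest ⊤}
  B3:  IN={e:+; rest ⊤}  OUT=(all ⊤)
  B4:  IN=(all ⊤)  OUT={e:-; rest ⊤}
  B5:  IN={e:-; rest ⊤}  OUT={e:-; rest ⊤}
  B6:  IN={e:-; rest ⊤}  OUT={e:-; rest ⊤}
  B7:  IN={e:-; rest ⊤}  OUT={d:+, e:-; rest ⊤}
  B8:  IN={d:+, e:-; rest ⊤}  OUT={d:+, e:-; rest ⊤}
  B9:  IN={d:+, e:-; rest ⊤}  OUT={d:+; rest ⊤}

Merge at B8: IN[B8] = OUT[B7] = {a: ⊤, b: ⊤, c: ⊤, d: +, e: -, f: ⊤}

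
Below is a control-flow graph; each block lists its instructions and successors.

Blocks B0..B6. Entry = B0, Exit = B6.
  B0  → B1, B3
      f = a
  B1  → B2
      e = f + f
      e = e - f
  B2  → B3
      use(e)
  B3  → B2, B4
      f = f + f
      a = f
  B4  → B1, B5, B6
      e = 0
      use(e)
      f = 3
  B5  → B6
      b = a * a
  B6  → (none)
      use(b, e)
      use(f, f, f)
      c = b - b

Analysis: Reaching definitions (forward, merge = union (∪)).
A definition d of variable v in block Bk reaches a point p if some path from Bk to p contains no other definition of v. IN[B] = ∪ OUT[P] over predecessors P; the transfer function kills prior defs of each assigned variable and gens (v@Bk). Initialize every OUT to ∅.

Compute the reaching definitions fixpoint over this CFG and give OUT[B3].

Per-block solution:
  B0: | IN={} | OUT={f@B0}
  B1: | IN={a@B3, e@B4, f@B0, f@B4} | OUT={a@B3, e@B1, f@B0, f@B4}
  B2: | IN={a@B3, e@B1, f@B0, f@B3, f@B4} | OUT={a@B3, e@B1, f@B0, f@B3, f@B4}
  B3: | IN={a@B3, e@B1, f@B0, f@B3, f@B4} | OUT={a@B3, e@B1, f@B3}
  B4: | IN={a@B3, e@B1, f@B3} | OUT={a@B3, e@B4, f@B4}
  B5: | IN={a@B3, e@B4, f@B4} | OUT={a@B3, b@B5, e@B4, f@B4}
  B6: | IN={a@B3, b@B5, e@B4, f@B4} | OUT={a@B3, b@B5, c@B6, e@B4, f@B4}

Merge at B3: IN[B3] = OUT[B0] ⊔ OUT[B2] = {a@B3, e@B1, f@B0, f@B3, f@B4}
Applying B3's transfer function to that IN value gives OUT[B3] (row B3 above).

Answer: {a@B3, e@B1, f@B3}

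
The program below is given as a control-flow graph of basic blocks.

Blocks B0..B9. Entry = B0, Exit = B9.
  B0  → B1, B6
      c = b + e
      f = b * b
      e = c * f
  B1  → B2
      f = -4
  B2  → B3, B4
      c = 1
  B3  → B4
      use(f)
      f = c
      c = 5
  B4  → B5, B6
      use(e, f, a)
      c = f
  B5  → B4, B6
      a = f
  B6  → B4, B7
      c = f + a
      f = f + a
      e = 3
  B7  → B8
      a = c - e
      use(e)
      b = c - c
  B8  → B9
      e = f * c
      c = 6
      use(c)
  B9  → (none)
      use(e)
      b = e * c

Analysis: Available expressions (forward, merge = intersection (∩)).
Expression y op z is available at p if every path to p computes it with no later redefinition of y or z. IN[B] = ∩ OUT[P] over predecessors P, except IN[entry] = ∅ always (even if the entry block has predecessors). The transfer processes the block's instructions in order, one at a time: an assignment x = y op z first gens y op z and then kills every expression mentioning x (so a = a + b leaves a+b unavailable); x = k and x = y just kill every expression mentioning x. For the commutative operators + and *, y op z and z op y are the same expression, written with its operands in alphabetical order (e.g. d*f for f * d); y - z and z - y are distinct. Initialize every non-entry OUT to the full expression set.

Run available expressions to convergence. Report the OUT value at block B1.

Converged values:
  B0:   IN={}   OUT={b*b, c*f}
  B1:   IN={b*b, c*f}   OUT={b*b}
  B2:   IN={b*b}   OUT={b*b}
  B3:   IN={b*b}   OUT={b*b}
  B4:   IN={b*b}   OUT={b*b}
  B5:   IN={b*b}   OUT={b*b}
  B6:   IN={b*b}   OUT={b*b}
  B7:   IN={b*b}   OUT={c-c, c-e}
  B8:   IN={c-c, c-e}   OUT={}
  B9:   IN={}   OUT={c*e}

Merge at B1: IN[B1] = OUT[B0] = {b*b, c*f}
Applying B1's transfer function to that IN value gives OUT[B1] (row B1 above).

Answer: {b*b}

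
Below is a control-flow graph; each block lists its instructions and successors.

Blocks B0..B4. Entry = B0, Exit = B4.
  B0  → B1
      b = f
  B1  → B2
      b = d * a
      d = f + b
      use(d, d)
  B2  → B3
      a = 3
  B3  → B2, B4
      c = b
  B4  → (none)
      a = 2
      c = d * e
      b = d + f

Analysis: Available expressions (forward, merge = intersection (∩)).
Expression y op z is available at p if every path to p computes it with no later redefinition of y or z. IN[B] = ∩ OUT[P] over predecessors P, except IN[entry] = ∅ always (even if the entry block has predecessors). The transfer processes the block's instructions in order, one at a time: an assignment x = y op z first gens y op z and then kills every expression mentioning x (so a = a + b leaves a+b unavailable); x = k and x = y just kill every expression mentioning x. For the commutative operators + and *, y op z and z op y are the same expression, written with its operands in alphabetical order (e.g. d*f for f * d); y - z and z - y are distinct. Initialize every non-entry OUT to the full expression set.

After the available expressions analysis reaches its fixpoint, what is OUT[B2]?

Converged values:
  B0:  IN={}  OUT={}
  B1:  IN={}  OUT={b+f}
  B2:  IN={b+f}  OUT={b+f}
  B3:  IN={b+f}  OUT={b+f}
  B4:  IN={b+f}  OUT={d*e, d+f}

Merge at B2: IN[B2] = OUT[B1] ∩ OUT[B3] = {b+f}
Applying B2's transfer function to that IN value gives OUT[B2] (row B2 above).

Answer: {b+f}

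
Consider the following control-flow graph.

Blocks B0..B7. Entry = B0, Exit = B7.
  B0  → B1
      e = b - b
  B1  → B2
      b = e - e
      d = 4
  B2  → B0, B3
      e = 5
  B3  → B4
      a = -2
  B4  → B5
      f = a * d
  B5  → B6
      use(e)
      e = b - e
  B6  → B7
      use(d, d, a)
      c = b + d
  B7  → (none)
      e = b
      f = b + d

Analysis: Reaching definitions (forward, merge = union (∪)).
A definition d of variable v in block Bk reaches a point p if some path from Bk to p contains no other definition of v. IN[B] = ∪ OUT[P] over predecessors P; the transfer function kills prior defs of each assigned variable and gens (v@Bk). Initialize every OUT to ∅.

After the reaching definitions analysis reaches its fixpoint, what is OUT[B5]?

Answer: {a@B3, b@B1, d@B1, e@B5, f@B4}

Derivation:
Per-block solution:
  B0:   IN={b@B1, d@B1, e@B2}   OUT={b@B1, d@B1, e@B0}
  B1:   IN={b@B1, d@B1, e@B0}   OUT={b@B1, d@B1, e@B0}
  B2:   IN={b@B1, d@B1, e@B0}   OUT={b@B1, d@B1, e@B2}
  B3:   IN={b@B1, d@B1, e@B2}   OUT={a@B3, b@B1, d@B1, e@B2}
  B4:   IN={a@B3, b@B1, d@B1, e@B2}   OUT={a@B3, b@B1, d@B1, e@B2, f@B4}
  B5:   IN={a@B3, b@B1, d@B1, e@B2, f@B4}   OUT={a@B3, b@B1, d@B1, e@B5, f@B4}
  B6:   IN={a@B3, b@B1, d@B1, e@B5, f@B4}   OUT={a@B3, b@B1, c@B6, d@B1, e@B5, f@B4}
  B7:   IN={a@B3, b@B1, c@B6, d@B1, e@B5, f@B4}   OUT={a@B3, b@B1, c@B6, d@B1, e@B7, f@B7}

Merge at B5: IN[B5] = OUT[B4] = {a@B3, b@B1, d@B1, e@B2, f@B4}
Applying B5's transfer function to that IN value gives OUT[B5] (row B5 above).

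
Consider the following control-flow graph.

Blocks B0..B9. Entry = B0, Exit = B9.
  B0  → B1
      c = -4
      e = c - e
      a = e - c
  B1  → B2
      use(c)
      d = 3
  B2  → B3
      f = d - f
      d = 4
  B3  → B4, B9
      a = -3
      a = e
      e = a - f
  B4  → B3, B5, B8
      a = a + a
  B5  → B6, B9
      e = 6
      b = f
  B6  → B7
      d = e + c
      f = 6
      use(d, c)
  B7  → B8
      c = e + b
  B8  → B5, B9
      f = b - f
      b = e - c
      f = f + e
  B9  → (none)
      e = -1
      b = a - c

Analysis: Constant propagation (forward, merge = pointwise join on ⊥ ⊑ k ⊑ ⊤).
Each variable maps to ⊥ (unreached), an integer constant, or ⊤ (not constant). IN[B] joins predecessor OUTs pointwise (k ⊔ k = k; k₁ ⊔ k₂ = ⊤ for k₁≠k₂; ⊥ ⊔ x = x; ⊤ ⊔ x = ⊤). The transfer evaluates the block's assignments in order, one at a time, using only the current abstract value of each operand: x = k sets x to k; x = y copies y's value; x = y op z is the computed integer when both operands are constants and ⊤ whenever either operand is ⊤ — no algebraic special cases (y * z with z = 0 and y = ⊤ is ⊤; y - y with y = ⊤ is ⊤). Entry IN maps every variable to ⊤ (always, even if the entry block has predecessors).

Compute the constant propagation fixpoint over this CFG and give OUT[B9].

Answer: {a: ⊤, b: ⊤, c: ⊤, d: ⊤, e: -1, f: ⊤}

Trace:
Fixpoint table:
  B0:  IN=(all ⊤)  OUT={c:-4; rest ⊤}
  B1:  IN={c:-4; rest ⊤}  OUT={c:-4, d:3; rest ⊤}
  B2:  IN={c:-4, d:3; rest ⊤}  OUT={c:-4, d:4; rest ⊤}
  B3:  IN={c:-4, d:4; rest ⊤}  OUT={c:-4, d:4; rest ⊤}
  B4:  IN={c:-4, d:4; rest ⊤}  OUT={c:-4, d:4; rest ⊤}
  B5:  IN=(all ⊤)  OUT={e:6; rest ⊤}
  B6:  IN={e:6; rest ⊤}  OUT={e:6, f:6; rest ⊤}
  B7:  IN={e:6, f:6; rest ⊤}  OUT={e:6, f:6; rest ⊤}
  B8:  IN=(all ⊤)  OUT=(all ⊤)
  B9:  IN=(all ⊤)  OUT={e:-1; rest ⊤}

Merge at B9: IN[B9] = OUT[B3] ⊔ OUT[B5] ⊔ OUT[B8] = {a: ⊤, b: ⊤, c: ⊤, d: ⊤, e: ⊤, f: ⊤}
Applying B9's transfer function to that IN value gives OUT[B9] (row B9 above).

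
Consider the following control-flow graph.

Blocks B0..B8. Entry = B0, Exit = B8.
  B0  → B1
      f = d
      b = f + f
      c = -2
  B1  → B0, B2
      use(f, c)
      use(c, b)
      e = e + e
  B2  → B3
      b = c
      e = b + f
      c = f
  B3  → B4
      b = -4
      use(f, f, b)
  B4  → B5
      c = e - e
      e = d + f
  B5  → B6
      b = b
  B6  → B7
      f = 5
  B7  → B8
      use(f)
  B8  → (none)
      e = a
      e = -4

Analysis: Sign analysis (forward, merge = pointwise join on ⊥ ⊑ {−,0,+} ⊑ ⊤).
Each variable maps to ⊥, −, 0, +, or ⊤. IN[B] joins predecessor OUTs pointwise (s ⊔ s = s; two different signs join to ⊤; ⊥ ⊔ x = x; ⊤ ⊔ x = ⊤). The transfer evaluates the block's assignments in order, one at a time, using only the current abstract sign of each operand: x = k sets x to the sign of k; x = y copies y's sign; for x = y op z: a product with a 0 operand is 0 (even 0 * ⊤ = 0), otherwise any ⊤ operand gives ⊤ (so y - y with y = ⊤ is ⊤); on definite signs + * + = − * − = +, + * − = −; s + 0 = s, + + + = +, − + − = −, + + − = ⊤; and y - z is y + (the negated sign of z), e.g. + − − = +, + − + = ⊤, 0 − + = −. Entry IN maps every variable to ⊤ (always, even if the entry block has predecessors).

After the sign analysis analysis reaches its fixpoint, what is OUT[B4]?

Answer: {a: ⊤, b: -, c: ⊤, d: ⊤, e: ⊤, f: ⊤}

Trace:
Fixpoint table:
  B0:  IN=(all ⊤)  OUT={c:-; rest ⊤}
  B1:  IN={c:-; rest ⊤}  OUT={c:-; rest ⊤}
  B2:  IN={c:-; rest ⊤}  OUT={b:-; rest ⊤}
  B3:  IN={b:-; rest ⊤}  OUT={b:-; rest ⊤}
  B4:  IN={b:-; rest ⊤}  OUT={b:-; rest ⊤}
  B5:  IN={b:-; rest ⊤}  OUT={b:-; rest ⊤}
  B6:  IN={b:-; rest ⊤}  OUT={b:-, f:+; rest ⊤}
  B7:  IN={b:-, f:+; rest ⊤}  OUT={b:-, f:+; rest ⊤}
  B8:  IN={b:-, f:+; rest ⊤}  OUT={b:-, e:-, f:+; rest ⊤}

Merge at B4: IN[B4] = OUT[B3] = {a: ⊤, b: -, c: ⊤, d: ⊤, e: ⊤, f: ⊤}
Applying B4's transfer function to that IN value gives OUT[B4] (row B4 above).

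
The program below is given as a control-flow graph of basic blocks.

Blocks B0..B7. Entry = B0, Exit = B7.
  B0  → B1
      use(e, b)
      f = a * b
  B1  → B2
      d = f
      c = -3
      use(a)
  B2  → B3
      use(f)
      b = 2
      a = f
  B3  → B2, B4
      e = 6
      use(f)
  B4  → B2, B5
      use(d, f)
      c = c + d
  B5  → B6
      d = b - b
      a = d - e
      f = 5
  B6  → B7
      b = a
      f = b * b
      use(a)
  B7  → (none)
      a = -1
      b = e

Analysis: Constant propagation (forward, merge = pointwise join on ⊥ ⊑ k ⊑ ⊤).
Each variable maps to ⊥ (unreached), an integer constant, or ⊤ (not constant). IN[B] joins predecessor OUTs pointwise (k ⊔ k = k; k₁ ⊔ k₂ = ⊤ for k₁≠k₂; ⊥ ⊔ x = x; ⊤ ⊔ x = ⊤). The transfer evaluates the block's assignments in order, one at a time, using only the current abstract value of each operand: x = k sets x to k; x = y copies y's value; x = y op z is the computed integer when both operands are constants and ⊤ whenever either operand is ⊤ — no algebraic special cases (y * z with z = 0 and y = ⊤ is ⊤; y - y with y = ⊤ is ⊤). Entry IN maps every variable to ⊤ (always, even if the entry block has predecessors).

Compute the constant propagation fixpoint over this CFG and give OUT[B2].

Answer: {a: ⊤, b: 2, c: ⊤, d: ⊤, e: ⊤, f: ⊤}

Derivation:
Fixpoint table:
  B0:   IN=(all ⊤)   OUT=(all ⊤)
  B1:   IN=(all ⊤)   OUT={c:-3; rest ⊤}
  B2:   IN=(all ⊤)   OUT={b:2; rest ⊤}
  B3:   IN={b:2; rest ⊤}   OUT={b:2, e:6; rest ⊤}
  B4:   IN={b:2, e:6; rest ⊤}   OUT={b:2, e:6; rest ⊤}
  B5:   IN={b:2, e:6; rest ⊤}   OUT={a:-6, b:2, d:0, e:6, f:5; rest ⊤}
  B6:   IN={a:-6, b:2, d:0, e:6, f:5; rest ⊤}   OUT={a:-6, b:-6, d:0, e:6, f:36; rest ⊤}
  B7:   IN={a:-6, b:-6, d:0, e:6, f:36; rest ⊤}   OUT={a:-1, b:6, d:0, e:6, f:36; rest ⊤}

Merge at B2: IN[B2] = OUT[B1] ⊔ OUT[B3] ⊔ OUT[B4] = {a: ⊤, b: ⊤, c: ⊤, d: ⊤, e: ⊤, f: ⊤}
Applying B2's transfer function to that IN value gives OUT[B2] (row B2 above).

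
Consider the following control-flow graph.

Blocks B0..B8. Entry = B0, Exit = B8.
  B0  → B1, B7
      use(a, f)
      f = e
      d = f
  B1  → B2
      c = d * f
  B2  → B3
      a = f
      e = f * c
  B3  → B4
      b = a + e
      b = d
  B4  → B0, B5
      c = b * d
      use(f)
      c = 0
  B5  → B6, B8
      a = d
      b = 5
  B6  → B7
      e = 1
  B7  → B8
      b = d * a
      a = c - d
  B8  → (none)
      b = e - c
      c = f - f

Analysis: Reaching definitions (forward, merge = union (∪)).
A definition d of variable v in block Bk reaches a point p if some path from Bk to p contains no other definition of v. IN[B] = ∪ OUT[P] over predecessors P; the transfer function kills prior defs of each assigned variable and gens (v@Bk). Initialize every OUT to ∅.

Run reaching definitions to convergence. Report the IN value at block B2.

Answer: {a@B2, b@B3, c@B1, d@B0, e@B2, f@B0}

Derivation:
Fixpoint table:
  B0: | IN={a@B2, b@B3, c@B4, d@B0, e@B2, f@B0} | OUT={a@B2, b@B3, c@B4, d@B0, e@B2, f@B0}
  B1: | IN={a@B2, b@B3, c@B4, d@B0, e@B2, f@B0} | OUT={a@B2, b@B3, c@B1, d@B0, e@B2, f@B0}
  B2: | IN={a@B2, b@B3, c@B1, d@B0, e@B2, f@B0} | OUT={a@B2, b@B3, c@B1, d@B0, e@B2, f@B0}
  B3: | IN={a@B2, b@B3, c@B1, d@B0, e@B2, f@B0} | OUT={a@B2, b@B3, c@B1, d@B0, e@B2, f@B0}
  B4: | IN={a@B2, b@B3, c@B1, d@B0, e@B2, f@B0} | OUT={a@B2, b@B3, c@B4, d@B0, e@B2, f@B0}
  B5: | IN={a@B2, b@B3, c@B4, d@B0, e@B2, f@B0} | OUT={a@B5, b@B5, c@B4, d@B0, e@B2, f@B0}
  B6: | IN={a@B5, b@B5, c@B4, d@B0, e@B2, f@B0} | OUT={a@B5, b@B5, c@B4, d@B0, e@B6, f@B0}
  B7: | IN={a@B2, a@B5, b@B3, b@B5, c@B4, d@B0, e@B2, e@B6, f@B0} | OUT={a@B7, b@B7, c@B4, d@B0, e@B2, e@B6, f@B0}
  B8: | IN={a@B5, a@B7, b@B5, b@B7, c@B4, d@B0, e@B2, e@B6, f@B0} | OUT={a@B5, a@B7, b@B8, c@B8, d@B0, e@B2, e@B6, f@B0}

Merge at B2: IN[B2] = OUT[B1] = {a@B2, b@B3, c@B1, d@B0, e@B2, f@B0}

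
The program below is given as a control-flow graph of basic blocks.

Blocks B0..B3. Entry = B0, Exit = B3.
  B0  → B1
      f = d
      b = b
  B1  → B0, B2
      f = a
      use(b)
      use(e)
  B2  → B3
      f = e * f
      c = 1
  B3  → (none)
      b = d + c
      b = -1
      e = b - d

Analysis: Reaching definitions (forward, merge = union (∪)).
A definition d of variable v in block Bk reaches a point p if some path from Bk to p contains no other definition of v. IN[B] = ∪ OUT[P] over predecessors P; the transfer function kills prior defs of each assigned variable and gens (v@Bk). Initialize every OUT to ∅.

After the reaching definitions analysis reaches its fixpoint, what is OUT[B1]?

Answer: {b@B0, f@B1}

Derivation:
Per-block solution:
  B0: | IN={b@B0, f@B1} | OUT={b@B0, f@B0}
  B1: | IN={b@B0, f@B0} | OUT={b@B0, f@B1}
  B2: | IN={b@B0, f@B1} | OUT={b@B0, c@B2, f@B2}
  B3: | IN={b@B0, c@B2, f@B2} | OUT={b@B3, c@B2, e@B3, f@B2}

Merge at B1: IN[B1] = OUT[B0] = {b@B0, f@B0}
Applying B1's transfer function to that IN value gives OUT[B1] (row B1 above).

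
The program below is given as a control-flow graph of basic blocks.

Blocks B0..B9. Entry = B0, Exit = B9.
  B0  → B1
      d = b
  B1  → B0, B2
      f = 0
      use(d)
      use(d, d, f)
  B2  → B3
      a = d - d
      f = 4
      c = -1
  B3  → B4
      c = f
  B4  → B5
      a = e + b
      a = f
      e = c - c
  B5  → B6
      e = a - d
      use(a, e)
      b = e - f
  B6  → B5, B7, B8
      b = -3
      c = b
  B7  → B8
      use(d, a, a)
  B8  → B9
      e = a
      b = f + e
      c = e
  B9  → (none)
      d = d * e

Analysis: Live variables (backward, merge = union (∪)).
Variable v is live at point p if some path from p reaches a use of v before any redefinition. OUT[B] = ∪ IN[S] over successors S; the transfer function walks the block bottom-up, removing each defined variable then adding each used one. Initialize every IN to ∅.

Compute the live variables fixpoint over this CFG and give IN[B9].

Answer: {d, e}

Working:
Per-block solution:
  B0:  IN={b, e}  OUT={b, d, e}
  B1:  IN={b, d, e}  OUT={b, d, e}
  B2:  IN={b, d, e}  OUT={b, d, e, f}
  B3:  IN={b, d, e, f}  OUT={b, c, d, e, f}
  B4:  IN={b, c, d, e, f}  OUT={a, d, f}
  B5:  IN={a, d, f}  OUT={a, d, f}
  B6:  IN={a, d, f}  OUT={a, d, f}
  B7:  IN={a, d, f}  OUT={a, d, f}
  B8:  IN={a, d, f}  OUT={d, e}
  B9:  IN={d, e}  OUT={}

B9 is the boundary node: OUT[B9] = {}
Applying B9's transfer function to that OUT value gives IN[B9] (row B9 above).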